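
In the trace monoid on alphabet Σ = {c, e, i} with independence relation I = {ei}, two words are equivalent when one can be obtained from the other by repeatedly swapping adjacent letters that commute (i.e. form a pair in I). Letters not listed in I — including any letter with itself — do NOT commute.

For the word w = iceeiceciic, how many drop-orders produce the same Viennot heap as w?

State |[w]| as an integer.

piece 0:i — minimal
piece 1:c rests on {0:i}
piece 2:e rests on {1:c}
piece 3:e rests on {2:e}
piece 4:i rests on {1:c}
piece 5:c rests on {3:e, 4:i}
piece 6:e rests on {5:c}
piece 7:c rests on {6:e}
piece 8:i rests on {7:c}
piece 9:i rests on {8:i}
piece 10:c rests on {9:i}
minimal pieces: {0:i}
ways to finish when only these pieces remain (= sum over removing one remaining piece with nothing left below it):
  1 left: {10}→1
  2 left: {9,10}→1
  3 left: {8,9,10}→1
  4 left: {7,8,9,10}→1
  5 left: {6,7,8,9,10}→1
  6 left: {5,6,7,8,9,10}→1
  7 left: {3,5,6,7,8,9,10}→1  {4,5,6,7,8,9,10}→1
  8 left: {2,3,5,6,7,8,9,10}→1  {3,4,5,6,7,8,9,10}→2
  9 left: {2,3,4,5,6,7,8,9,10}→3
  placing 0:i first → 3 extensions

3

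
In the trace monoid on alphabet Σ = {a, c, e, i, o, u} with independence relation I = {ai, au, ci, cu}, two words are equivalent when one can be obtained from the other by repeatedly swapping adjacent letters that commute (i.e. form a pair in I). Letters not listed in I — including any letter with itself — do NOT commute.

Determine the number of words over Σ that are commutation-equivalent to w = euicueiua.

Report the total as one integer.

12

#0=e has no predecessor
#1=u depends on [0:e]
#2=i depends on [1:u]
#3=c depends on [0:e]
#4=u depends on [2:i]
#5=e depends on [3:c, 4:u]
#6=i depends on [5:e]
#7=u depends on [6:i]
#8=a depends on [5:e]
sources: [0:e]
N(rest) = Σ N(rest − s) over sources s of rest; N(one piece) = 1:
  size 1 → [7]=1  [8]=1
  size 2 → [6,7]=1  [7,8]=2
  size 3 → [6,7,8]=3
  size 4 → [5,6,7,8]=3
  size 5 → [3,5,6,7,8]=3  [4,5,6,7,8]=3
  size 6 → [2,4,5,6,7,8]=3  [3,4,5,6,7,8]=6
  size 7 → [1,2,4,5,6,7,8]=3  [2,3,4,5,6,7,8]=9
  first=0(e) contributes 12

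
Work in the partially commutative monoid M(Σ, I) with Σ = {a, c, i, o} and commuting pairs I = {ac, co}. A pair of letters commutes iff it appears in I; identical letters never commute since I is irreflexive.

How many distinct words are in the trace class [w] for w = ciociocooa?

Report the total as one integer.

piece 0:c — minimal
piece 1:i rests on {0:c}
piece 2:o rests on {1:i}
piece 3:c rests on {1:i}
piece 4:i rests on {2:o, 3:c}
piece 5:o rests on {4:i}
piece 6:c rests on {4:i}
piece 7:o rests on {5:o}
piece 8:o rests on {7:o}
piece 9:a rests on {8:o}
minimal pieces: {0:c}
ways to finish when only these pieces remain (= sum over removing one remaining piece with nothing left below it):
  1 left: {6}→1  {9}→1
  2 left: {6,9}→2  {8,9}→1
  3 left: {6,8,9}→3  {7,8,9}→1
  4 left: {5,7,8,9}→1  {6,7,8,9}→4
  5 left: {5,6,7,8,9}→5
  6 left: {4,5,6,7,8,9}→5
  7 left: {2,4,5,6,7,8,9}→5  {3,4,5,6,7,8,9}→5
  8 left: {2,3,4,5,6,7,8,9}→10
  placing 0:c first → 10 extensions

10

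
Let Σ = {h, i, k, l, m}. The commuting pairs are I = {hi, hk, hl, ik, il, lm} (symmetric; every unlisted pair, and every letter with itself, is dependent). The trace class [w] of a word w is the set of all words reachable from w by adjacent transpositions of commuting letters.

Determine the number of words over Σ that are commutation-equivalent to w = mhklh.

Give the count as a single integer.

6

#0=m has no predecessor
#1=h depends on [0:m]
#2=k depends on [0:m]
#3=l depends on [2:k]
#4=h depends on [1:h]
sources: [0:m]
N(rest) = Σ N(rest − s) over sources s of rest; N(one piece) = 1:
  size 1 → [3]=1  [4]=1
  size 2 → [1,4]=1  [2,3]=1  [3,4]=2
  size 3 → [1,3,4]=3  [2,3,4]=3
  first=0(m) contributes 6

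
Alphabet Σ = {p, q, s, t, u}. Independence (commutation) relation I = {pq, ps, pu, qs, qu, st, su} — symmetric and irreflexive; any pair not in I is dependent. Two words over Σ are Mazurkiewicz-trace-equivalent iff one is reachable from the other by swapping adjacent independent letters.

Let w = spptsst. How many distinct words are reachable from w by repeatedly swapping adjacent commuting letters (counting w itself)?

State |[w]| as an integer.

35

0(s) covers ∅
1(p) covers ∅
2(p) covers 1:p
3(t) covers 2:p
4(s) covers 0:s
5(s) covers 4:s
6(t) covers 3:t
floor of heap: 0:s, 1:p
completions by unplaced set U, small U first (add the entries for U minus each lowest piece of U):
  |U|=1: {5}:1  {6}:1
  |U|=2: {3,6}:1  {4,5}:1  {5,6}:2
  |U|=3: {0,4,5}:1  {2,3,6}:1  {3,5,6}:3  {4,5,6}:3
  |U|=4: {0,4,5,6}:4  {1,2,3,6}:1  {2,3,5,6}:4  {3,4,5,6}:6
  |U|=5: {0,3,4,5,6}:10  {1,2,3,5,6}:5  {2,3,4,5,6}:10
  start at 0(s): 15
  start at 1(p): 20
sum over floor = 35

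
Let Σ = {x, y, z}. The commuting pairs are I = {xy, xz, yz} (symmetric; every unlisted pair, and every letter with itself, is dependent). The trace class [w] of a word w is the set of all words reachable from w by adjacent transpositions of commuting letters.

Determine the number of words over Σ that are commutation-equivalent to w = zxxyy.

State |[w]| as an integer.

drop 0:z onto floor
drop 1:x onto floor
drop 2:x onto {1:x}
drop 3:y onto floor
drop 4:y onto {3:y}
ground layer = {0:z, 1:x, 3:y}
drop-orders for the pieces not yet dropped (sum over which currently-grounded one goes next):
  1 to go: {0} 1  {2} 1  {4} 1
  2 to go: {0,2} 2  {0,4} 2  {1,2} 1  {2,4} 2  {3,4} 1
  3 to go: {0,1,2} 3  {0,2,4} 6  {0,3,4} 3  {1,2,4} 3  {2,3,4} 3
  if 0:z drops first: 6 orders
  if 1:x drops first: 12 orders
  if 3:y drops first: 12 orders
heap linearizations: 30

30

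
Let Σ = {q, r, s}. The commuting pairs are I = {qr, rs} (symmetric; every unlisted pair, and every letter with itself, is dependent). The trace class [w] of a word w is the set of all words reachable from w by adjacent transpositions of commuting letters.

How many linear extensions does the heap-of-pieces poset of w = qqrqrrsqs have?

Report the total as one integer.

drop 0:q onto floor
drop 1:q onto {0:q}
drop 2:r onto floor
drop 3:q onto {1:q}
drop 4:r onto {2:r}
drop 5:r onto {4:r}
drop 6:s onto {3:q}
drop 7:q onto {6:s}
drop 8:s onto {7:q}
ground layer = {0:q, 2:r}
drop-orders for the pieces not yet dropped (sum over which currently-grounded one goes next):
  1 to go: {5} 1  {8} 1
  2 to go: {4,5} 1  {5,8} 2  {7,8} 1
  3 to go: {2,4,5} 1  {4,5,8} 3  {5,7,8} 3  {6,7,8} 1
  4 to go: {2,4,5,8} 4  {3,6,7,8} 1  {4,5,7,8} 6  {5,6,7,8} 4
  5 to go: {1,3,6,7,8} 1  {2,4,5,7,8} 10  {3,5,6,7,8} 5  {4,5,6,7,8} 10
  6 to go: {0,1,3,6,7,8} 1  {1,3,5,6,7,8} 6  {2,4,5,6,7,8} 20  {3,4,5,6,7,8} 15
  7 to go: {0,1,3,5,6,7,8} 7  {1,3,4,5,6,7,8} 21  {2,3,4,5,6,7,8} 35
  if 0:q drops first: 56 orders
  if 2:r drops first: 28 orders
heap linearizations: 84

84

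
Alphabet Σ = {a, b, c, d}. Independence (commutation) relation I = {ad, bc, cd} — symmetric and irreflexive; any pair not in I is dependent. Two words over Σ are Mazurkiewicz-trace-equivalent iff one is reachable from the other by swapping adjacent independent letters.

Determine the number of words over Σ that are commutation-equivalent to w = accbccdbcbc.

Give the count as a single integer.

210

#0=a has no predecessor
#1=c depends on [0:a]
#2=c depends on [1:c]
#3=b depends on [0:a]
#4=c depends on [2:c]
#5=c depends on [4:c]
#6=d depends on [3:b]
#7=b depends on [6:d]
#8=c depends on [5:c]
#9=b depends on [7:b]
#10=c depends on [8:c]
sources: [0:a]
N(rest) = Σ N(rest − s) over sources s of rest; N(one piece) = 1:
  size 1 → [9]=1  [10]=1
  size 2 → [7,9]=1  [8,10]=1  [9,10]=2
  size 3 → [5,8,10]=1  [6,7,9]=1  [7,9,10]=3  [8,9,10]=3
  size 4 → [3,6,7,9]=1  [4,5,8,10]=1  [5,8,9,10]=4  [6,7,9,10]=4  [7,8,9,10]=6
  size 5 → [2,4,5,8,10]=1  [3,6,7,9,10]=5  [4,5,8,9,10]=5  [5,7,8,9,10]=10  [6,7,8,9,10]=10
  size 6 → [1,2,4,5,8,10]=1  [2,4,5,8,9,10]=6  [3,6,7,8,9,10]=15  [4,5,7,8,9,10]=15  [5,6,7,8,9,10]=20
  size 7 → [1,2,4,5,8,9,10]=7  [2,4,5,7,8,9,10]=21  [3,5,6,7,8,9,10]=35  [4,5,6,7,8,9,10]=35
  size 8 → [1,2,4,5,7,8,9,10]=28  [2,4,5,6,7,8,9,10]=56  [3,4,5,6,7,8,9,10]=70
  size 9 → [1,2,4,5,6,7,8,9,10]=84  [2,3,4,5,6,7,8,9,10]=126
  first=0(a) contributes 210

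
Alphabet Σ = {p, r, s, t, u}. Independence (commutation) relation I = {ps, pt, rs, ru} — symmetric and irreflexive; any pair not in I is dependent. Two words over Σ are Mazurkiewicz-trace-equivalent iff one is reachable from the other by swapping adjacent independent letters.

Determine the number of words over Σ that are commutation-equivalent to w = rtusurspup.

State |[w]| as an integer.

9

drop 0:r onto floor
drop 1:t onto {0:r}
drop 2:u onto {1:t}
drop 3:s onto {2:u}
drop 4:u onto {3:s}
drop 5:r onto {1:t}
drop 6:s onto {4:u}
drop 7:p onto {4:u, 5:r}
drop 8:u onto {6:s, 7:p}
drop 9:p onto {8:u}
ground layer = {0:r}
drop-orders for the pieces not yet dropped (sum over which currently-grounded one goes next):
  1 to go: {9} 1
  2 to go: {8,9} 1
  3 to go: {6,8,9} 1  {7,8,9} 1
  4 to go: {5,7,8,9} 1  {6,7,8,9} 2
  5 to go: {4,6,7,8,9} 2  {5,6,7,8,9} 3
  6 to go: {3,4,6,7,8,9} 2  {4,5,6,7,8,9} 5
  7 to go: {2,3,4,6,7,8,9} 2  {3,4,5,6,7,8,9} 7
  8 to go: {2,3,4,5,6,7,8,9} 9
  if 0:r drops first: 9 orders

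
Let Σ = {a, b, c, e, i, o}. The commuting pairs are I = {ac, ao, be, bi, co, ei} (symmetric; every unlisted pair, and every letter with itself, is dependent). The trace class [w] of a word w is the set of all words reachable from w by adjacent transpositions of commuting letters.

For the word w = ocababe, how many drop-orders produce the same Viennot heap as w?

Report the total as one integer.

12

drop 0:o onto floor
drop 1:c onto floor
drop 2:a onto floor
drop 3:b onto {0:o, 1:c, 2:a}
drop 4:a onto {3:b}
drop 5:b onto {4:a}
drop 6:e onto {4:a}
ground layer = {0:o, 1:c, 2:a}
drop-orders for the pieces not yet dropped (sum over which currently-grounded one goes next):
  1 to go: {5} 1  {6} 1
  2 to go: {5,6} 2
  3 to go: {4,5,6} 2
  4 to go: {3,4,5,6} 2
  5 to go: {0,3,4,5,6} 2  {1,3,4,5,6} 2  {2,3,4,5,6} 2
  if 0:o drops first: 4 orders
  if 1:c drops first: 4 orders
  if 2:a drops first: 4 orders
heap linearizations: 12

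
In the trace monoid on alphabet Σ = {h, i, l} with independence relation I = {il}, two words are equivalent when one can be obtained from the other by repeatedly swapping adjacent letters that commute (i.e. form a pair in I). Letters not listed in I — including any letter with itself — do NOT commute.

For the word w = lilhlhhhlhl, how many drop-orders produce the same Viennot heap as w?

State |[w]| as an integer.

drop 0:l onto floor
drop 1:i onto floor
drop 2:l onto {0:l}
drop 3:h onto {1:i, 2:l}
drop 4:l onto {3:h}
drop 5:h onto {4:l}
drop 6:h onto {5:h}
drop 7:h onto {6:h}
drop 8:l onto {7:h}
drop 9:h onto {8:l}
drop 10:l onto {9:h}
ground layer = {0:l, 1:i}
drop-orders for the pieces not yet dropped (sum over which currently-grounded one goes next):
  1 to go: {10} 1
  2 to go: {9,10} 1
  3 to go: {8,9,10} 1
  4 to go: {7,8,9,10} 1
  5 to go: {6,7,8,9,10} 1
  6 to go: {5,6,7,8,9,10} 1
  7 to go: {4,5,6,7,8,9,10} 1
  8 to go: {3,4,5,6,7,8,9,10} 1
  9 to go: {1,3,4,5,6,7,8,9,10} 1  {2,3,4,5,6,7,8,9,10} 1
  if 0:l drops first: 2 orders
  if 1:i drops first: 1 orders
heap linearizations: 3

3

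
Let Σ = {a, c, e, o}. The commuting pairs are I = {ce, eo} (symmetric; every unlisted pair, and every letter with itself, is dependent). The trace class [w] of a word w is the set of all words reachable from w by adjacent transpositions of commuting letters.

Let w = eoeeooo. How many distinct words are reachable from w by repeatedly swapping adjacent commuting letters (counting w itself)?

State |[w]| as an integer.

piece 0:e — minimal
piece 1:o — minimal
piece 2:e rests on {0:e}
piece 3:e rests on {2:e}
piece 4:o rests on {1:o}
piece 5:o rests on {4:o}
piece 6:o rests on {5:o}
minimal pieces: {0:e, 1:o}
ways to finish when only these pieces remain (= sum over removing one remaining piece with nothing left below it):
  1 left: {3}→1  {6}→1
  2 left: {2,3}→1  {3,6}→2  {5,6}→1
  3 left: {0,2,3}→1  {2,3,6}→3  {3,5,6}→3  {4,5,6}→1
  4 left: {0,2,3,6}→4  {1,4,5,6}→1  {2,3,5,6}→6  {3,4,5,6}→4
  5 left: {0,2,3,5,6}→10  {1,3,4,5,6}→5  {2,3,4,5,6}→10
  placing 0:e first → 15 extensions
  placing 1:o first → 20 extensions
total linear extensions = 35

35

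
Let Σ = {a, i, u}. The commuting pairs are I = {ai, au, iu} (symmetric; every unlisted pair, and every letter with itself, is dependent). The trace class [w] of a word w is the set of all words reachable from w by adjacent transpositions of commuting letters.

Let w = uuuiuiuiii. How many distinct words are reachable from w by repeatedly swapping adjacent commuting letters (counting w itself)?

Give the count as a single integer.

#0=u has no predecessor
#1=u depends on [0:u]
#2=u depends on [1:u]
#3=i has no predecessor
#4=u depends on [2:u]
#5=i depends on [3:i]
#6=u depends on [4:u]
#7=i depends on [5:i]
#8=i depends on [7:i]
#9=i depends on [8:i]
sources: [0:u, 3:i]
N(rest) = Σ N(rest − s) over sources s of rest; N(one piece) = 1:
  size 1 → [6]=1  [9]=1
  size 2 → [4,6]=1  [6,9]=2  [8,9]=1
  size 3 → [2,4,6]=1  [4,6,9]=3  [6,8,9]=3  [7,8,9]=1
  size 4 → [1,2,4,6]=1  [2,4,6,9]=4  [4,6,8,9]=6  [5,7,8,9]=1  [6,7,8,9]=4
  size 5 → [0,1,2,4,6]=1  [1,2,4,6,9]=5  [2,4,6,8,9]=10  [3,5,7,8,9]=1  [4,6,7,8,9]=10  [5,6,7,8,9]=5
  size 6 → [0,1,2,4,6,9]=6  [1,2,4,6,8,9]=15  [2,4,6,7,8,9]=20  [3,5,6,7,8,9]=6  [4,5,6,7,8,9]=15
  size 7 → [0,1,2,4,6,8,9]=21  [1,2,4,6,7,8,9]=35  [2,4,5,6,7,8,9]=35  [3,4,5,6,7,8,9]=21
  size 8 → [0,1,2,4,6,7,8,9]=56  [1,2,4,5,6,7,8,9]=70  [2,3,4,5,6,7,8,9]=56
  first=0(u) contributes 126
  first=3(i) contributes 126
|[w]| = 252

252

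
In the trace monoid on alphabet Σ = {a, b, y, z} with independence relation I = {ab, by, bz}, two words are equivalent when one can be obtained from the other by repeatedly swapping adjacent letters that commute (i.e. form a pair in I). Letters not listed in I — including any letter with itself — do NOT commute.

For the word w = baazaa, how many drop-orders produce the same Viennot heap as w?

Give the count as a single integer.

6

#0=b has no predecessor
#1=a has no predecessor
#2=a depends on [1:a]
#3=z depends on [2:a]
#4=a depends on [3:z]
#5=a depends on [4:a]
sources: [0:b, 1:a]
N(rest) = Σ N(rest − s) over sources s of rest; N(one piece) = 1:
  size 1 → [0]=1  [5]=1
  size 2 → [0,5]=2  [4,5]=1
  size 3 → [0,4,5]=3  [3,4,5]=1
  size 4 → [0,3,4,5]=4  [2,3,4,5]=1
  first=0(b) contributes 1
  first=1(a) contributes 5
|[w]| = 6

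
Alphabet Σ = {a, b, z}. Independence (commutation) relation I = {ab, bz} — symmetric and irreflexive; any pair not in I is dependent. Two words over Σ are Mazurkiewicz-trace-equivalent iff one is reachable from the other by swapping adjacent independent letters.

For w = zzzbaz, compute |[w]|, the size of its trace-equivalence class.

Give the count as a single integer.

6

piece 0:z — minimal
piece 1:z rests on {0:z}
piece 2:z rests on {1:z}
piece 3:b — minimal
piece 4:a rests on {2:z}
piece 5:z rests on {4:a}
minimal pieces: {0:z, 3:b}
ways to finish when only these pieces remain (= sum over removing one remaining piece with nothing left below it):
  1 left: {3}→1  {5}→1
  2 left: {3,5}→2  {4,5}→1
  3 left: {2,4,5}→1  {3,4,5}→3
  4 left: {1,2,4,5}→1  {2,3,4,5}→4
  placing 0:z first → 5 extensions
  placing 3:b first → 1 extensions
total linear extensions = 6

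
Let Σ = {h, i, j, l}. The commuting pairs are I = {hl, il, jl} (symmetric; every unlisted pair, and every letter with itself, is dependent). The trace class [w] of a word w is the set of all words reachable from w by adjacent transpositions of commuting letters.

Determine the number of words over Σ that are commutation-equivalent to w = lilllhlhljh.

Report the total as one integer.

462

piece 0:l — minimal
piece 1:i — minimal
piece 2:l rests on {0:l}
piece 3:l rests on {2:l}
piece 4:l rests on {3:l}
piece 5:h rests on {1:i}
piece 6:l rests on {4:l}
piece 7:h rests on {5:h}
piece 8:l rests on {6:l}
piece 9:j rests on {7:h}
piece 10:h rests on {9:j}
minimal pieces: {0:l, 1:i}
ways to finish when only these pieces remain (= sum over removing one remaining piece with nothing left below it):
  1 left: {8}→1  {10}→1
  2 left: {6,8}→1  {8,10}→2  {9,10}→1
  3 left: {4,6,8}→1  {6,8,10}→3  {7,9,10}→1  {8,9,10}→3
  4 left: {3,4,6,8}→1  {4,6,8,10}→4  {5,7,9,10}→1  {6,8,9,10}→6  {7,8,9,10}→4
  5 left: {1,5,7,9,10}→1  {2,3,4,6,8}→1  {3,4,6,8,10}→5  {4,6,8,9,10}→10  {5,7,8,9,10}→5  {6,7,8,9,10}→10
  6 left: {0,2,3,4,6,8}→1  {1,5,7,8,9,10}→6  {2,3,4,6,8,10}→6  {3,4,6,8,9,10}→15  {4,6,7,8,9,10}→20  {5,6,7,8,9,10}→15
  7 left: {0,2,3,4,6,8,10}→7  {1,5,6,7,8,9,10}→21  {2,3,4,6,8,9,10}→21  {3,4,6,7,8,9,10}→35  {4,5,6,7,8,9,10}→35
  8 left: {0,2,3,4,6,8,9,10}→28  {1,4,5,6,7,8,9,10}→56  {2,3,4,6,7,8,9,10}→56  {3,4,5,6,7,8,9,10}→70
  9 left: {0,2,3,4,6,7,8,9,10}→84  {1,3,4,5,6,7,8,9,10}→126  {2,3,4,5,6,7,8,9,10}→126
  placing 0:l first → 252 extensions
  placing 1:i first → 210 extensions
total linear extensions = 462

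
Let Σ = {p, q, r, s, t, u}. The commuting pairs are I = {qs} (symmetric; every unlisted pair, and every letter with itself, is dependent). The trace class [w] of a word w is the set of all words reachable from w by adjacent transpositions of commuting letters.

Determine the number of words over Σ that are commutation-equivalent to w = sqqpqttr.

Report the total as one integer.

3

0(s) covers ∅
1(q) covers ∅
2(q) covers 1:q
3(p) covers 0:s, 2:q
4(q) covers 3:p
5(t) covers 4:q
6(t) covers 5:t
7(r) covers 6:t
floor of heap: 0:s, 1:q
completions by unplaced set U, small U first (add the entries for U minus each lowest piece of U):
  |U|=1: {7}:1
  |U|=2: {6,7}:1
  |U|=3: {5,6,7}:1
  |U|=4: {4,5,6,7}:1
  |U|=5: {3,4,5,6,7}:1
  |U|=6: {0,3,4,5,6,7}:1  {2,3,4,5,6,7}:1
  start at 0(s): 1
  start at 1(q): 2
sum over floor = 3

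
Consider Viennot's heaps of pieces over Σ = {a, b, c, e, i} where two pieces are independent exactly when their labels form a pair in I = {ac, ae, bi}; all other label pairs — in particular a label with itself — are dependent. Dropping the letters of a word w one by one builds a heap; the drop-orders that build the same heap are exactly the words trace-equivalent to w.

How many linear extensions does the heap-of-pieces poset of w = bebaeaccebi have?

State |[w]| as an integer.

#0=b has no predecessor
#1=e depends on [0:b]
#2=b depends on [1:e]
#3=a depends on [2:b]
#4=e depends on [2:b]
#5=a depends on [3:a]
#6=c depends on [4:e]
#7=c depends on [6:c]
#8=e depends on [7:c]
#9=b depends on [5:a, 8:e]
#10=i depends on [5:a, 8:e]
sources: [0:b]
N(rest) = Σ N(rest − s) over sources s of rest; N(one piece) = 1:
  size 1 → [9]=1  [10]=1
  size 2 → [9,10]=2
  size 3 → [5,9,10]=2  [8,9,10]=2
  size 4 → [3,5,9,10]=2  [5,8,9,10]=4  [7,8,9,10]=2
  size 5 → [3,5,8,9,10]=6  [5,7,8,9,10]=6  [6,7,8,9,10]=2
  size 6 → [3,5,7,8,9,10]=12  [4,6,7,8,9,10]=2  [5,6,7,8,9,10]=8
  size 7 → [3,5,6,7,8,9,10]=20  [4,5,6,7,8,9,10]=10
  size 8 → [3,4,5,6,7,8,9,10]=30
  size 9 → [2,3,4,5,6,7,8,9,10]=30
  first=0(b) contributes 30

30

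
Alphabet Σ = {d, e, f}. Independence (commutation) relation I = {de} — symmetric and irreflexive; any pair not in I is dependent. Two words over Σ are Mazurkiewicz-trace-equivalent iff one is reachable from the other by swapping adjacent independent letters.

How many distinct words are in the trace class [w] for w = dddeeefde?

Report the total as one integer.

0(d) covers ∅
1(d) covers 0:d
2(d) covers 1:d
3(e) covers ∅
4(e) covers 3:e
5(e) covers 4:e
6(f) covers 2:d, 5:e
7(d) covers 6:f
8(e) covers 6:f
floor of heap: 0:d, 3:e
completions by unplaced set U, small U first (add the entries for U minus each lowest piece of U):
  |U|=1: {7}:1  {8}:1
  |U|=2: {7,8}:2
  |U|=3: {6,7,8}:2
  |U|=4: {2,6,7,8}:2  {5,6,7,8}:2
  |U|=5: {1,2,6,7,8}:2  {2,5,6,7,8}:4  {4,5,6,7,8}:2
  |U|=6: {0,1,2,6,7,8}:2  {1,2,5,6,7,8}:6  {2,4,5,6,7,8}:6  {3,4,5,6,7,8}:2
  |U|=7: {0,1,2,5,6,7,8}:8  {1,2,4,5,6,7,8}:12  {2,3,4,5,6,7,8}:8
  start at 0(d): 20
  start at 3(e): 20
sum over floor = 40

40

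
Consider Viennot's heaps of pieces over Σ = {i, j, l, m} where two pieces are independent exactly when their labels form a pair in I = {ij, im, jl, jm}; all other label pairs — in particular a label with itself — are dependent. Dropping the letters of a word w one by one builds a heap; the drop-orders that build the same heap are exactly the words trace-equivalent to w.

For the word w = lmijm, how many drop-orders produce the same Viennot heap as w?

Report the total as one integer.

15

piece 0:l — minimal
piece 1:m rests on {0:l}
piece 2:i rests on {0:l}
piece 3:j — minimal
piece 4:m rests on {1:m}
minimal pieces: {0:l, 3:j}
ways to finish when only these pieces remain (= sum over removing one remaining piece with nothing left below it):
  1 left: {2}→1  {3}→1  {4}→1
  2 left: {1,4}→1  {2,3}→2  {2,4}→2  {3,4}→2
  3 left: {1,2,4}→3  {1,3,4}→3  {2,3,4}→6
  placing 0:l first → 12 extensions
  placing 3:j first → 3 extensions
total linear extensions = 15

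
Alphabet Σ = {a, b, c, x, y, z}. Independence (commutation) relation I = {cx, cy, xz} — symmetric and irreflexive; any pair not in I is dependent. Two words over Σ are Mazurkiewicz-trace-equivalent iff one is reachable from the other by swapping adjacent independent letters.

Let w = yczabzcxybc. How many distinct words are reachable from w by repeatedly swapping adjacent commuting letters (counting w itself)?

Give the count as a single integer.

drop 0:y onto floor
drop 1:c onto floor
drop 2:z onto {0:y, 1:c}
drop 3:a onto {2:z}
drop 4:b onto {3:a}
drop 5:z onto {4:b}
drop 6:c onto {5:z}
drop 7:x onto {4:b}
drop 8:y onto {5:z, 7:x}
drop 9:b onto {6:c, 8:y}
drop 10:c onto {9:b}
ground layer = {0:y, 1:c}
drop-orders for the pieces not yet dropped (sum over which currently-grounded one goes next):
  1 to go: {10} 1
  2 to go: {9,10} 1
  3 to go: {6,9,10} 1  {8,9,10} 1
  4 to go: {6,8,9,10} 2  {7,8,9,10} 1
  5 to go: {5,6,8,9,10} 2  {6,7,8,9,10} 3
  6 to go: {5,6,7,8,9,10} 5
  7 to go: {4,5,6,7,8,9,10} 5
  8 to go: {3,4,5,6,7,8,9,10} 5
  9 to go: {2,3,4,5,6,7,8,9,10} 5
  if 0:y drops first: 5 orders
  if 1:c drops first: 5 orders
heap linearizations: 10

10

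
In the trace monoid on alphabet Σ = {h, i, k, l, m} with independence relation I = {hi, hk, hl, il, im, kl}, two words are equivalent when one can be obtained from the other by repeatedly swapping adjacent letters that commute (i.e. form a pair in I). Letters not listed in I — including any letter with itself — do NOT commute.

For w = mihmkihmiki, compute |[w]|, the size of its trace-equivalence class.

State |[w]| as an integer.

39

piece 0:m — minimal
piece 1:i — minimal
piece 2:h rests on {0:m}
piece 3:m rests on {2:h}
piece 4:k rests on {1:i, 3:m}
piece 5:i rests on {4:k}
piece 6:h rests on {3:m}
piece 7:m rests on {4:k, 6:h}
piece 8:i rests on {5:i}
piece 9:k rests on {7:m, 8:i}
piece 10:i rests on {9:k}
minimal pieces: {0:m, 1:i}
ways to finish when only these pieces remain (= sum over removing one remaining piece with nothing left below it):
  1 left: {10}→1
  2 left: {9,10}→1
  3 left: {7,9,10}→1  {8,9,10}→1
  4 left: {5,8,9,10}→1  {6,7,9,10}→1  {7,8,9,10}→2
  5 left: {5,7,8,9,10}→3  {6,7,8,9,10}→3
  6 left: {4,5,7,8,9,10}→3  {5,6,7,8,9,10}→6
  7 left: {1,4,5,7,8,9,10}→3  {4,5,6,7,8,9,10}→9
  8 left: {1,4,5,6,7,8,9,10}→12  {3,4,5,6,7,8,9,10}→9
  9 left: {1,3,4,5,6,7,8,9,10}→21  {2,3,4,5,6,7,8,9,10}→9
  placing 0:m first → 30 extensions
  placing 1:i first → 9 extensions
total linear extensions = 39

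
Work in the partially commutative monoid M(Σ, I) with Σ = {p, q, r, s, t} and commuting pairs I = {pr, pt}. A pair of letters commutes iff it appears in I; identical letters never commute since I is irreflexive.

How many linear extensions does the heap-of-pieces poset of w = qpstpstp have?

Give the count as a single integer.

#0=q has no predecessor
#1=p depends on [0:q]
#2=s depends on [1:p]
#3=t depends on [2:s]
#4=p depends on [2:s]
#5=s depends on [3:t, 4:p]
#6=t depends on [5:s]
#7=p depends on [5:s]
sources: [0:q]
N(rest) = Σ N(rest − s) over sources s of rest; N(one piece) = 1:
  size 1 → [6]=1  [7]=1
  size 2 → [6,7]=2
  size 3 → [5,6,7]=2
  size 4 → [3,5,6,7]=2  [4,5,6,7]=2
  size 5 → [3,4,5,6,7]=4
  size 6 → [2,3,4,5,6,7]=4
  first=0(q) contributes 4

4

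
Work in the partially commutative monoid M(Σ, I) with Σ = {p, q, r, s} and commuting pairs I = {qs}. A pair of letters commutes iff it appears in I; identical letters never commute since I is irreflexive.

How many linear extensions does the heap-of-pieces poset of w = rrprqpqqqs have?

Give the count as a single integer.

0(r) covers ∅
1(r) covers 0:r
2(p) covers 1:r
3(r) covers 2:p
4(q) covers 3:r
5(p) covers 4:q
6(q) covers 5:p
7(q) covers 6:q
8(q) covers 7:q
9(s) covers 5:p
floor of heap: 0:r
completions by unplaced set U, small U first (add the entries for U minus each lowest piece of U):
  |U|=1: {8}:1  {9}:1
  |U|=2: {7,8}:1  {8,9}:2
  |U|=3: {6,7,8}:1  {7,8,9}:3
  |U|=4: {6,7,8,9}:4
  |U|=5: {5,6,7,8,9}:4
  |U|=6: {4,5,6,7,8,9}:4
  |U|=7: {3,4,5,6,7,8,9}:4
  |U|=8: {2,3,4,5,6,7,8,9}:4
  start at 0(r): 4

4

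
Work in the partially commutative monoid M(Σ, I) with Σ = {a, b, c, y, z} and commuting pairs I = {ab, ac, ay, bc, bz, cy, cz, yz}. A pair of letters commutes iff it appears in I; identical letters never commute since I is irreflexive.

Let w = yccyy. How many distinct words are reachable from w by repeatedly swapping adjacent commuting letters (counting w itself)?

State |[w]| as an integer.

piece 0:y — minimal
piece 1:c — minimal
piece 2:c rests on {1:c}
piece 3:y rests on {0:y}
piece 4:y rests on {3:y}
minimal pieces: {0:y, 1:c}
ways to finish when only these pieces remain (= sum over removing one remaining piece with nothing left below it):
  1 left: {2}→1  {4}→1
  2 left: {1,2}→1  {2,4}→2  {3,4}→1
  3 left: {0,3,4}→1  {1,2,4}→3  {2,3,4}→3
  placing 0:y first → 6 extensions
  placing 1:c first → 4 extensions
total linear extensions = 10

10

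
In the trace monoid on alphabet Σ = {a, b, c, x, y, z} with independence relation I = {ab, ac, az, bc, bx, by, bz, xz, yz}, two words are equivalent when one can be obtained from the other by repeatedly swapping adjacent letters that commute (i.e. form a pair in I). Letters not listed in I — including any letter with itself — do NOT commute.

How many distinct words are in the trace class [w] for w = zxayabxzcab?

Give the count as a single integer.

0(z) covers ∅
1(x) covers ∅
2(a) covers 1:x
3(y) covers 2:a
4(a) covers 3:y
5(b) covers ∅
6(x) covers 4:a
7(z) covers 0:z
8(c) covers 6:x, 7:z
9(a) covers 6:x
10(b) covers 5:b
floor of heap: 0:z, 1:x, 5:b
completions by unplaced set U, small U first (add the entries for U minus each lowest piece of U):
  |U|=1: {8}:1  {9}:1  {10}:1
  |U|=2: {5,10}:1  {7,8}:1  {8,9}:2  {8,10}:2  {9,10}:2
  |U|=3: {0,7,8}:1  {5,8,10}:3  {5,9,10}:3  {6,8,9}:2  {7,8,9}:3  {7,8,10}:3  {8,9,10}:6
  |U|=4: {0,7,8,9}:4  {0,7,8,10}:4  {4,6,8,9}:2  {5,7,8,10}:6  {5,8,9,10}:12  {6,7,8,9}:5  {6,8,9,10}:8  {7,8,9,10}:12
  |U|=5: {0,5,7,8,10}:10  {0,6,7,8,9}:9  {0,7,8,9,10}:20  {3,4,6,8,9}:2  {4,6,7,8,9}:7  {4,6,8,9,10}:10  {5,6,8,9,10}:20  {5,7,8,9,10}:30  {6,7,8,9,10}:25
  |U|=6: {0,4,6,7,8,9}:16  {0,5,7,8,9,10}:60  {0,6,7,8,9,10}:54  {2,3,4,6,8,9}:2  {3,4,6,7,8,9}:9  {3,4,6,8,9,10}:12  {4,5,6,8,9,10}:30  {4,6,7,8,9,10}:42  {5,6,7,8,9,10}:75
  |U|=7: {0,3,4,6,7,8,9}:25  {0,4,6,7,8,9,10}:112  {0,5,6,7,8,9,10}:189  {1,2,3,4,6,8,9}:2  {2,3,4,6,7,8,9}:11  {2,3,4,6,8,9,10}:14  {3,4,5,6,8,9,10}:42  {3,4,6,7,8,9,10}:63  {4,5,6,7,8,9,10}:147
  |U|=8: {0,2,3,4,6,7,8,9}:36  {0,3,4,6,7,8,9,10}:200  {0,4,5,6,7,8,9,10}:448  {1,2,3,4,6,7,8,9}:13  {1,2,3,4,6,8,9,10}:16  {2,3,4,5,6,8,9,10}:56  {2,3,4,6,7,8,9,10}:88  {3,4,5,6,7,8,9,10}:252
  |U|=9: {0,1,2,3,4,6,7,8,9}:49  {0,2,3,4,6,7,8,9,10}:324  {0,3,4,5,6,7,8,9,10}:900  {1,2,3,4,5,6,8,9,10}:72  {1,2,3,4,6,7,8,9,10}:117  {2,3,4,5,6,7,8,9,10}:396
  start at 0(z): 585
  start at 1(x): 1620
  start at 5(b): 490
sum over floor = 2695

2695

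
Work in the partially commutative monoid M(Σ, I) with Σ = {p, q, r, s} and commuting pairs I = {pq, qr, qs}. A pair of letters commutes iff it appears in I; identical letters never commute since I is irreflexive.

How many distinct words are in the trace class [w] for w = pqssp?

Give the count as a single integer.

5

piece 0:p — minimal
piece 1:q — minimal
piece 2:s rests on {0:p}
piece 3:s rests on {2:s}
piece 4:p rests on {3:s}
minimal pieces: {0:p, 1:q}
ways to finish when only these pieces remain (= sum over removing one remaining piece with nothing left below it):
  1 left: {1}→1  {4}→1
  2 left: {1,4}→2  {3,4}→1
  3 left: {1,3,4}→3  {2,3,4}→1
  placing 0:p first → 4 extensions
  placing 1:q first → 1 extensions
total linear extensions = 5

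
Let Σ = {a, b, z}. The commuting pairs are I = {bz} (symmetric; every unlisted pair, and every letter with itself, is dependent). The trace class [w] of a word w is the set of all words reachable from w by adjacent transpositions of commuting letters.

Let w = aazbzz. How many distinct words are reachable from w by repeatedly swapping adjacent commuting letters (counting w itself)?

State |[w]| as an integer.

4

0(a) covers ∅
1(a) covers 0:a
2(z) covers 1:a
3(b) covers 1:a
4(z) covers 2:z
5(z) covers 4:z
floor of heap: 0:a
completions by unplaced set U, small U first (add the entries for U minus each lowest piece of U):
  |U|=1: {3}:1  {5}:1
  |U|=2: {3,5}:2  {4,5}:1
  |U|=3: {2,4,5}:1  {3,4,5}:3
  |U|=4: {2,3,4,5}:4
  start at 0(a): 4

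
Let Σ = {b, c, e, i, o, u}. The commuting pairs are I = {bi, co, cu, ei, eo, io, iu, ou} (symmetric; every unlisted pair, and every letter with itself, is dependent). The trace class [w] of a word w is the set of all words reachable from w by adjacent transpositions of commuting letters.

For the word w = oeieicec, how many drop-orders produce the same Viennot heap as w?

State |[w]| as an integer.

48

0(o) covers ∅
1(e) covers ∅
2(i) covers ∅
3(e) covers 1:e
4(i) covers 2:i
5(c) covers 3:e, 4:i
6(e) covers 5:c
7(c) covers 6:e
floor of heap: 0:o, 1:e, 2:i
completions by unplaced set U, small U first (add the entries for U minus each lowest piece of U):
  |U|=1: {0}:1  {7}:1
  |U|=2: {0,7}:2  {6,7}:1
  |U|=3: {0,6,7}:3  {5,6,7}:1
  |U|=4: {0,5,6,7}:4  {3,5,6,7}:1  {4,5,6,7}:1
  |U|=5: {0,3,5,6,7}:5  {0,4,5,6,7}:5  {1,3,5,6,7}:1  {2,4,5,6,7}:1  {3,4,5,6,7}:2
  |U|=6: {0,1,3,5,6,7}:6  {0,2,4,5,6,7}:6  {0,3,4,5,6,7}:12  {1,3,4,5,6,7}:3  {2,3,4,5,6,7}:3
  start at 0(o): 6
  start at 1(e): 21
  start at 2(i): 21
sum over floor = 48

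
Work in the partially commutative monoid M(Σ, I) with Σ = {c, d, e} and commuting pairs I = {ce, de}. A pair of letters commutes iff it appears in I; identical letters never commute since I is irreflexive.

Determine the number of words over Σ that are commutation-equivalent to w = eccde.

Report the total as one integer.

0(e) covers ∅
1(c) covers ∅
2(c) covers 1:c
3(d) covers 2:c
4(e) covers 0:e
floor of heap: 0:e, 1:c
completions by unplaced set U, small U first (add the entries for U minus each lowest piece of U):
  |U|=1: {3}:1  {4}:1
  |U|=2: {0,4}:1  {2,3}:1  {3,4}:2
  |U|=3: {0,3,4}:3  {1,2,3}:1  {2,3,4}:3
  start at 0(e): 4
  start at 1(c): 6
sum over floor = 10

10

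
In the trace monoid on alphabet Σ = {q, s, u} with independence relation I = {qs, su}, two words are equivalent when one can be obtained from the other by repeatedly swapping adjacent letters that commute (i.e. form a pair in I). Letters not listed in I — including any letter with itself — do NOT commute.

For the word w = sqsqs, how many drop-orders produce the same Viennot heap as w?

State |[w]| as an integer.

10

#0=s has no predecessor
#1=q has no predecessor
#2=s depends on [0:s]
#3=q depends on [1:q]
#4=s depends on [2:s]
sources: [0:s, 1:q]
N(rest) = Σ N(rest − s) over sources s of rest; N(one piece) = 1:
  size 1 → [3]=1  [4]=1
  size 2 → [1,3]=1  [2,4]=1  [3,4]=2
  size 3 → [0,2,4]=1  [1,3,4]=3  [2,3,4]=3
  first=0(s) contributes 6
  first=1(q) contributes 4
|[w]| = 10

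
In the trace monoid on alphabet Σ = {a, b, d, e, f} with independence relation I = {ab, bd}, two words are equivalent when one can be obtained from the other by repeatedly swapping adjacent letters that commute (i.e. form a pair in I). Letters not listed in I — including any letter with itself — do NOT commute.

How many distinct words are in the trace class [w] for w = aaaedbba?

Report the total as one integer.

6

#0=a has no predecessor
#1=a depends on [0:a]
#2=a depends on [1:a]
#3=e depends on [2:a]
#4=d depends on [3:e]
#5=b depends on [3:e]
#6=b depends on [5:b]
#7=a depends on [4:d]
sources: [0:a]
N(rest) = Σ N(rest − s) over sources s of rest; N(one piece) = 1:
  size 1 → [6]=1  [7]=1
  size 2 → [4,7]=1  [5,6]=1  [6,7]=2
  size 3 → [4,6,7]=3  [5,6,7]=3
  size 4 → [4,5,6,7]=6
  size 5 → [3,4,5,6,7]=6
  size 6 → [2,3,4,5,6,7]=6
  first=0(a) contributes 6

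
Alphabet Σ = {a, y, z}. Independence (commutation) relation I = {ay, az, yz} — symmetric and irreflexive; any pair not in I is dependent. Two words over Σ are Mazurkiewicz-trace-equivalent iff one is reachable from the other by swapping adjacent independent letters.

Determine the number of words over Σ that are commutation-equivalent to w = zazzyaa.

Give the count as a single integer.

140

#0=z has no predecessor
#1=a has no predecessor
#2=z depends on [0:z]
#3=z depends on [2:z]
#4=y has no predecessor
#5=a depends on [1:a]
#6=a depends on [5:a]
sources: [0:z, 1:a, 4:y]
N(rest) = Σ N(rest − s) over sources s of rest; N(one piece) = 1:
  size 1 → [3]=1  [4]=1  [6]=1
  size 2 → [2,3]=1  [3,4]=2  [3,6]=2  [4,6]=2  [5,6]=1
  size 3 → [0,2,3]=1  [1,5,6]=1  [2,3,4]=3  [2,3,6]=3  [3,4,6]=6  [3,5,6]=3  [4,5,6]=3
  size 4 → [0,2,3,4]=4  [0,2,3,6]=4  [1,3,5,6]=4  [1,4,5,6]=4  [2,3,4,6]=12  [2,3,5,6]=6  [3,4,5,6]=12
  size 5 → [0,2,3,4,6]=20  [0,2,3,5,6]=10  [1,2,3,5,6]=10  [1,3,4,5,6]=20  [2,3,4,5,6]=30
  first=0(z) contributes 60
  first=1(a) contributes 60
  first=4(y) contributes 20
|[w]| = 140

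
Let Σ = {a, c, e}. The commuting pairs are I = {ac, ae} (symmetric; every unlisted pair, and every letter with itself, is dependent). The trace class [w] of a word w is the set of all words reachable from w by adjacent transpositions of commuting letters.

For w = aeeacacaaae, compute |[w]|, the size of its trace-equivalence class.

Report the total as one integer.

drop 0:a onto floor
drop 1:e onto floor
drop 2:e onto {1:e}
drop 3:a onto {0:a}
drop 4:c onto {2:e}
drop 5:a onto {3:a}
drop 6:c onto {4:c}
drop 7:a onto {5:a}
drop 8:a onto {7:a}
drop 9:a onto {8:a}
drop 10:e onto {6:c}
ground layer = {0:a, 1:e}
drop-orders for the pieces not yet dropped (sum over which currently-grounded one goes next):
  1 to go: {9} 1  {10} 1
  2 to go: {6,10} 1  {8,9} 1  {9,10} 2
  3 to go: {4,6,10} 1  {6,9,10} 3  {7,8,9} 1  {8,9,10} 3
  4 to go: {2,4,6,10} 1  {4,6,9,10} 4  {5,7,8,9} 1  {6,8,9,10} 6  {7,8,9,10} 4
  5 to go: {1,2,4,6,10} 1  {2,4,6,9,10} 5  {3,5,7,8,9} 1  {4,6,8,9,10} 10  {5,7,8,9,10} 5  {6,7,8,9,10} 10
  6 to go: {0,3,5,7,8,9} 1  {1,2,4,6,9,10} 6  {2,4,6,8,9,10} 15  {3,5,7,8,9,10} 6  {4,6,7,8,9,10} 20  {5,6,7,8,9,10} 15
  7 to go: {0,3,5,7,8,9,10} 7  {1,2,4,6,8,9,10} 21  {2,4,6,7,8,9,10} 35  {3,5,6,7,8,9,10} 21  {4,5,6,7,8,9,10} 35
  8 to go: {0,3,5,6,7,8,9,10} 28  {1,2,4,6,7,8,9,10} 56  {2,4,5,6,7,8,9,10} 70  {3,4,5,6,7,8,9,10} 56
  9 to go: {0,3,4,5,6,7,8,9,10} 84  {1,2,4,5,6,7,8,9,10} 126  {2,3,4,5,6,7,8,9,10} 126
  if 0:a drops first: 252 orders
  if 1:e drops first: 210 orders
heap linearizations: 462

462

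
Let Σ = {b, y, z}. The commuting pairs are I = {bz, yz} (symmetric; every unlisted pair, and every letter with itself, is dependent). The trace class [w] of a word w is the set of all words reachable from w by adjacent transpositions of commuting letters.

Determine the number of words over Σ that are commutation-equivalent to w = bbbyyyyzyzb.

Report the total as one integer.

55

#0=b has no predecessor
#1=b depends on [0:b]
#2=b depends on [1:b]
#3=y depends on [2:b]
#4=y depends on [3:y]
#5=y depends on [4:y]
#6=y depends on [5:y]
#7=z has no predecessor
#8=y depends on [6:y]
#9=z depends on [7:z]
#10=b depends on [8:y]
sources: [0:b, 7:z]
N(rest) = Σ N(rest − s) over sources s of rest; N(one piece) = 1:
  size 1 → [9]=1  [10]=1
  size 2 → [7,9]=1  [8,10]=1  [9,10]=2
  size 3 → [6,8,10]=1  [7,9,10]=3  [8,9,10]=3
  size 4 → [5,6,8,10]=1  [6,8,9,10]=4  [7,8,9,10]=6
  size 5 → [4,5,6,8,10]=1  [5,6,8,9,10]=5  [6,7,8,9,10]=10
  size 6 → [3,4,5,6,8,10]=1  [4,5,6,8,9,10]=6  [5,6,7,8,9,10]=15
  size 7 → [2,3,4,5,6,8,10]=1  [3,4,5,6,8,9,10]=7  [4,5,6,7,8,9,10]=21
  size 8 → [1,2,3,4,5,6,8,10]=1  [2,3,4,5,6,8,9,10]=8  [3,4,5,6,7,8,9,10]=28
  size 9 → [0,1,2,3,4,5,6,8,10]=1  [1,2,3,4,5,6,8,9,10]=9  [2,3,4,5,6,7,8,9,10]=36
  first=0(b) contributes 45
  first=7(z) contributes 10
|[w]| = 55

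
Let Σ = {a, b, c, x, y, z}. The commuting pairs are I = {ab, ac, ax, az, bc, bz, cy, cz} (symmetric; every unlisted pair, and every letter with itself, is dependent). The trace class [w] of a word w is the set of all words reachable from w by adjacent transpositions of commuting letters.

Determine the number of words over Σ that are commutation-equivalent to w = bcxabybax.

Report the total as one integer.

30

0(b) covers ∅
1(c) covers ∅
2(x) covers 0:b, 1:c
3(a) covers ∅
4(b) covers 2:x
5(y) covers 3:a, 4:b
6(b) covers 5:y
7(a) covers 5:y
8(x) covers 6:b
floor of heap: 0:b, 1:c, 3:a
completions by unplaced set U, small U first (add the entries for U minus each lowest piece of U):
  |U|=1: {7}:1  {8}:1
  |U|=2: {6,8}:1  {7,8}:2
  |U|=3: {6,7,8}:3
  |U|=4: {5,6,7,8}:3
  |U|=5: {3,5,6,7,8}:3  {4,5,6,7,8}:3
  |U|=6: {2,4,5,6,7,8}:3  {3,4,5,6,7,8}:6
  |U|=7: {0,2,4,5,6,7,8}:3  {1,2,4,5,6,7,8}:3  {2,3,4,5,6,7,8}:9
  start at 0(b): 12
  start at 1(c): 12
  start at 3(a): 6
sum over floor = 30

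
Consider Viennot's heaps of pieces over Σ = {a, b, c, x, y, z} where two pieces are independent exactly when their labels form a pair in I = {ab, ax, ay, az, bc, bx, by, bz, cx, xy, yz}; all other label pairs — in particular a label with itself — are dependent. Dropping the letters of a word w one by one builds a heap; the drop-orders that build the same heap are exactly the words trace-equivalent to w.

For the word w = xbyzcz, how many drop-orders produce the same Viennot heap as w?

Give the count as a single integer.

18

drop 0:x onto floor
drop 1:b onto floor
drop 2:y onto floor
drop 3:z onto {0:x}
drop 4:c onto {2:y, 3:z}
drop 5:z onto {4:c}
ground layer = {0:x, 1:b, 2:y}
drop-orders for the pieces not yet dropped (sum over which currently-grounded one goes next):
  1 to go: {1} 1  {5} 1
  2 to go: {1,5} 2  {4,5} 1
  3 to go: {1,4,5} 3  {2,4,5} 1  {3,4,5} 1
  4 to go: {0,3,4,5} 1  {1,2,4,5} 4  {1,3,4,5} 4  {2,3,4,5} 2
  if 0:x drops first: 10 orders
  if 1:b drops first: 3 orders
  if 2:y drops first: 5 orders
heap linearizations: 18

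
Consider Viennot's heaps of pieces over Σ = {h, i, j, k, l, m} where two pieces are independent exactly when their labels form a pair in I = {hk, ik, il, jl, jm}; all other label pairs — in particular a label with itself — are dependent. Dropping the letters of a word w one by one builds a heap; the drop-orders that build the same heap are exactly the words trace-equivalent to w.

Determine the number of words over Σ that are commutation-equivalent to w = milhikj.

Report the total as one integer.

7

drop 0:m onto floor
drop 1:i onto {0:m}
drop 2:l onto {0:m}
drop 3:h onto {1:i, 2:l}
drop 4:i onto {3:h}
drop 5:k onto {2:l}
drop 6:j onto {4:i, 5:k}
ground layer = {0:m}
drop-orders for the pieces not yet dropped (sum over which currently-grounded one goes next):
  1 to go: {6} 1
  2 to go: {4,6} 1  {5,6} 1
  3 to go: {3,4,6} 1  {4,5,6} 2
  4 to go: {1,3,4,6} 1  {3,4,5,6} 3
  5 to go: {1,3,4,5,6} 4  {2,3,4,5,6} 3
  if 0:m drops first: 7 orders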